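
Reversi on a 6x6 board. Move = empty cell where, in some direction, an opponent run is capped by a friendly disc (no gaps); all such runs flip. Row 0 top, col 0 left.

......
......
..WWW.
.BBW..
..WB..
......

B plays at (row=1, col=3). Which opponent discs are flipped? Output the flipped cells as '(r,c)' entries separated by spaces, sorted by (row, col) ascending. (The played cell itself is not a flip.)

Answer: (2,2) (2,3) (3,3)

Derivation:
Dir NW: first cell '.' (not opp) -> no flip
Dir N: first cell '.' (not opp) -> no flip
Dir NE: first cell '.' (not opp) -> no flip
Dir W: first cell '.' (not opp) -> no flip
Dir E: first cell '.' (not opp) -> no flip
Dir SW: opp run (2,2) capped by B -> flip
Dir S: opp run (2,3) (3,3) capped by B -> flip
Dir SE: opp run (2,4), next='.' -> no flip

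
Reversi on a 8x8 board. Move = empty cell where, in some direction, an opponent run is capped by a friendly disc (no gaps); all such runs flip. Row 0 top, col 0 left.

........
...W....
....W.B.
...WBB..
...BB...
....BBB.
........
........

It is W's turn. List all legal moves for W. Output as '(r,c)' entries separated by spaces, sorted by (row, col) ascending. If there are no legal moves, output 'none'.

Answer: (3,6) (4,6) (5,3) (6,4) (6,6)

Derivation:
(1,5): no bracket -> illegal
(1,6): no bracket -> illegal
(1,7): no bracket -> illegal
(2,3): no bracket -> illegal
(2,5): no bracket -> illegal
(2,7): no bracket -> illegal
(3,2): no bracket -> illegal
(3,6): flips 2 -> legal
(3,7): no bracket -> illegal
(4,2): no bracket -> illegal
(4,5): no bracket -> illegal
(4,6): flips 1 -> legal
(4,7): no bracket -> illegal
(5,2): no bracket -> illegal
(5,3): flips 1 -> legal
(5,7): no bracket -> illegal
(6,3): no bracket -> illegal
(6,4): flips 3 -> legal
(6,5): no bracket -> illegal
(6,6): flips 2 -> legal
(6,7): no bracket -> illegal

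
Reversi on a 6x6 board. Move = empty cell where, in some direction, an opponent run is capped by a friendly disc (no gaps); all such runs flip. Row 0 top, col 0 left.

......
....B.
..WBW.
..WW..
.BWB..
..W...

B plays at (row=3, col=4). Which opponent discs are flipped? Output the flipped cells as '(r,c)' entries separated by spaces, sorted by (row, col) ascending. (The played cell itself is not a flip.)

Answer: (2,4)

Derivation:
Dir NW: first cell 'B' (not opp) -> no flip
Dir N: opp run (2,4) capped by B -> flip
Dir NE: first cell '.' (not opp) -> no flip
Dir W: opp run (3,3) (3,2), next='.' -> no flip
Dir E: first cell '.' (not opp) -> no flip
Dir SW: first cell 'B' (not opp) -> no flip
Dir S: first cell '.' (not opp) -> no flip
Dir SE: first cell '.' (not opp) -> no flip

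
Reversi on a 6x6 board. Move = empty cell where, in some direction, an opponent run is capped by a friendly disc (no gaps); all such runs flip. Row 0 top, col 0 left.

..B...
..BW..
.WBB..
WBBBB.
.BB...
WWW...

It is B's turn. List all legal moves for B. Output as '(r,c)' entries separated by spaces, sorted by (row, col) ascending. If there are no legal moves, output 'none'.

(0,3): flips 1 -> legal
(0,4): flips 1 -> legal
(1,0): flips 1 -> legal
(1,1): flips 1 -> legal
(1,4): flips 1 -> legal
(2,0): flips 1 -> legal
(2,4): flips 1 -> legal
(4,0): no bracket -> illegal
(4,3): no bracket -> illegal
(5,3): no bracket -> illegal

Answer: (0,3) (0,4) (1,0) (1,1) (1,4) (2,0) (2,4)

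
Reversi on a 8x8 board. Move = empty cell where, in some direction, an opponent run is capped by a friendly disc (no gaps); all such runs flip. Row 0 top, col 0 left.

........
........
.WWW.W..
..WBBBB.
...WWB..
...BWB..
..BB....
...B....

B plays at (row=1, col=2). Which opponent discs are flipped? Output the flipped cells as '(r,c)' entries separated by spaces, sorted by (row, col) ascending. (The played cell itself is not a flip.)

Answer: (2,3)

Derivation:
Dir NW: first cell '.' (not opp) -> no flip
Dir N: first cell '.' (not opp) -> no flip
Dir NE: first cell '.' (not opp) -> no flip
Dir W: first cell '.' (not opp) -> no flip
Dir E: first cell '.' (not opp) -> no flip
Dir SW: opp run (2,1), next='.' -> no flip
Dir S: opp run (2,2) (3,2), next='.' -> no flip
Dir SE: opp run (2,3) capped by B -> flip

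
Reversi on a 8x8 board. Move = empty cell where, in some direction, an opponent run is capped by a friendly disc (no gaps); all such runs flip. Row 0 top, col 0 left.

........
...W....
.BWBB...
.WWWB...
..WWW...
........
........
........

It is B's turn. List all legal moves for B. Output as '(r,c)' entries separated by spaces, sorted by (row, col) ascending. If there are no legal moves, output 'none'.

Answer: (0,2) (0,3) (3,0) (4,1) (5,1) (5,2) (5,3) (5,4)

Derivation:
(0,2): flips 1 -> legal
(0,3): flips 1 -> legal
(0,4): no bracket -> illegal
(1,1): no bracket -> illegal
(1,2): no bracket -> illegal
(1,4): no bracket -> illegal
(2,0): no bracket -> illegal
(3,0): flips 3 -> legal
(3,5): no bracket -> illegal
(4,0): no bracket -> illegal
(4,1): flips 2 -> legal
(4,5): no bracket -> illegal
(5,1): flips 2 -> legal
(5,2): flips 1 -> legal
(5,3): flips 2 -> legal
(5,4): flips 3 -> legal
(5,5): no bracket -> illegal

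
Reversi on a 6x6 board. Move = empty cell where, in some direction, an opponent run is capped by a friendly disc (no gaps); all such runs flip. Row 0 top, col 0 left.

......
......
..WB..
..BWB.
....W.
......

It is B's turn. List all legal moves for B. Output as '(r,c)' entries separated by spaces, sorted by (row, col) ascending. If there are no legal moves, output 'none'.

Answer: (1,2) (2,1) (4,3) (5,4)

Derivation:
(1,1): no bracket -> illegal
(1,2): flips 1 -> legal
(1,3): no bracket -> illegal
(2,1): flips 1 -> legal
(2,4): no bracket -> illegal
(3,1): no bracket -> illegal
(3,5): no bracket -> illegal
(4,2): no bracket -> illegal
(4,3): flips 1 -> legal
(4,5): no bracket -> illegal
(5,3): no bracket -> illegal
(5,4): flips 1 -> legal
(5,5): no bracket -> illegal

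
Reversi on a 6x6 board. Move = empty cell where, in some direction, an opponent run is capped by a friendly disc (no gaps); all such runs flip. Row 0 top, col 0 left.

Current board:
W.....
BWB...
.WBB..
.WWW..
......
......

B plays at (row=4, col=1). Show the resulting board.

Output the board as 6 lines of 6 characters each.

Answer: W.....
BWB...
.WBB..
.WBW..
.B....
......

Derivation:
Place B at (4,1); scan 8 dirs for brackets.
Dir NW: first cell '.' (not opp) -> no flip
Dir N: opp run (3,1) (2,1) (1,1), next='.' -> no flip
Dir NE: opp run (3,2) capped by B -> flip
Dir W: first cell '.' (not opp) -> no flip
Dir E: first cell '.' (not opp) -> no flip
Dir SW: first cell '.' (not opp) -> no flip
Dir S: first cell '.' (not opp) -> no flip
Dir SE: first cell '.' (not opp) -> no flip
All flips: (3,2)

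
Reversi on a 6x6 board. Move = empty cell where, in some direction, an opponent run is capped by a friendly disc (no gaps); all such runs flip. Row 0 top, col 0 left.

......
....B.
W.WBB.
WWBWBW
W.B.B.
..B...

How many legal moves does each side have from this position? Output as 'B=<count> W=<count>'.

-- B to move --
(1,0): no bracket -> illegal
(1,1): flips 2 -> legal
(1,2): flips 1 -> legal
(1,3): no bracket -> illegal
(2,1): flips 1 -> legal
(2,5): no bracket -> illegal
(4,1): no bracket -> illegal
(4,3): flips 1 -> legal
(4,5): no bracket -> illegal
(5,0): no bracket -> illegal
(5,1): no bracket -> illegal
B mobility = 4
-- W to move --
(0,3): no bracket -> illegal
(0,4): no bracket -> illegal
(0,5): no bracket -> illegal
(1,2): no bracket -> illegal
(1,3): flips 2 -> legal
(1,5): flips 1 -> legal
(2,1): no bracket -> illegal
(2,5): flips 2 -> legal
(4,1): no bracket -> illegal
(4,3): no bracket -> illegal
(4,5): no bracket -> illegal
(5,1): flips 1 -> legal
(5,3): flips 2 -> legal
(5,4): no bracket -> illegal
(5,5): flips 1 -> legal
W mobility = 6

Answer: B=4 W=6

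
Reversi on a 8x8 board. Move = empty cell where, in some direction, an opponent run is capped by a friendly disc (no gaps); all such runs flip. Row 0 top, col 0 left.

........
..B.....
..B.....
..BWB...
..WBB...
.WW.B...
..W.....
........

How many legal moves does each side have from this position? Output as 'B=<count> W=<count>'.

-- B to move --
(2,3): flips 1 -> legal
(2,4): no bracket -> illegal
(3,1): no bracket -> illegal
(4,0): no bracket -> illegal
(4,1): flips 1 -> legal
(5,0): no bracket -> illegal
(5,3): no bracket -> illegal
(6,0): no bracket -> illegal
(6,1): flips 1 -> legal
(6,3): no bracket -> illegal
(7,1): no bracket -> illegal
(7,2): flips 3 -> legal
(7,3): no bracket -> illegal
B mobility = 4
-- W to move --
(0,1): no bracket -> illegal
(0,2): flips 3 -> legal
(0,3): no bracket -> illegal
(1,1): flips 1 -> legal
(1,3): no bracket -> illegal
(2,1): no bracket -> illegal
(2,3): no bracket -> illegal
(2,4): no bracket -> illegal
(2,5): flips 2 -> legal
(3,1): flips 1 -> legal
(3,5): flips 1 -> legal
(4,1): no bracket -> illegal
(4,5): flips 2 -> legal
(5,3): flips 1 -> legal
(5,5): flips 1 -> legal
(6,3): no bracket -> illegal
(6,4): no bracket -> illegal
(6,5): no bracket -> illegal
W mobility = 8

Answer: B=4 W=8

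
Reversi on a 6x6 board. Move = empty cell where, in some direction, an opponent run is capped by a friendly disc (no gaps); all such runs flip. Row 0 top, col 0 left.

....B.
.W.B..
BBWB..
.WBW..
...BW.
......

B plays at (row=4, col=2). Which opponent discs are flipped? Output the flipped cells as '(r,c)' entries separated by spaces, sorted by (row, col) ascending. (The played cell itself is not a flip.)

Answer: (3,1)

Derivation:
Dir NW: opp run (3,1) capped by B -> flip
Dir N: first cell 'B' (not opp) -> no flip
Dir NE: opp run (3,3), next='.' -> no flip
Dir W: first cell '.' (not opp) -> no flip
Dir E: first cell 'B' (not opp) -> no flip
Dir SW: first cell '.' (not opp) -> no flip
Dir S: first cell '.' (not opp) -> no flip
Dir SE: first cell '.' (not opp) -> no flip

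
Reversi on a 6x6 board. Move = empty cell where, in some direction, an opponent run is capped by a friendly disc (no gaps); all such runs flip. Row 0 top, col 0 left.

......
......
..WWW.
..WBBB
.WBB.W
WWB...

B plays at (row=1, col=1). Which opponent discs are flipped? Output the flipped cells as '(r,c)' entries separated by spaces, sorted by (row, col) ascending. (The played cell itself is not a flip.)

Answer: (2,2)

Derivation:
Dir NW: first cell '.' (not opp) -> no flip
Dir N: first cell '.' (not opp) -> no flip
Dir NE: first cell '.' (not opp) -> no flip
Dir W: first cell '.' (not opp) -> no flip
Dir E: first cell '.' (not opp) -> no flip
Dir SW: first cell '.' (not opp) -> no flip
Dir S: first cell '.' (not opp) -> no flip
Dir SE: opp run (2,2) capped by B -> flip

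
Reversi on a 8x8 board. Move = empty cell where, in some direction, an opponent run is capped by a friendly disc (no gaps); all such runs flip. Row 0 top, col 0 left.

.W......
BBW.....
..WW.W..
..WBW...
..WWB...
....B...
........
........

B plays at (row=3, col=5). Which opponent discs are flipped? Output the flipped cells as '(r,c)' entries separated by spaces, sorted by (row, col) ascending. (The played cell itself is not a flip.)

Answer: (3,4)

Derivation:
Dir NW: first cell '.' (not opp) -> no flip
Dir N: opp run (2,5), next='.' -> no flip
Dir NE: first cell '.' (not opp) -> no flip
Dir W: opp run (3,4) capped by B -> flip
Dir E: first cell '.' (not opp) -> no flip
Dir SW: first cell 'B' (not opp) -> no flip
Dir S: first cell '.' (not opp) -> no flip
Dir SE: first cell '.' (not opp) -> no flip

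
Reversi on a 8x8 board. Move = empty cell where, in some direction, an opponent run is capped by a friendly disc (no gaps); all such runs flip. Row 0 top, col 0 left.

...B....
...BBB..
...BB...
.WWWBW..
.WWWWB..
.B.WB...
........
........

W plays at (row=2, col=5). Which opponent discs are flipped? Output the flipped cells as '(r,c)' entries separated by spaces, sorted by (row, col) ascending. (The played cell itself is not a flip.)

Dir NW: opp run (1,4) (0,3), next=edge -> no flip
Dir N: opp run (1,5), next='.' -> no flip
Dir NE: first cell '.' (not opp) -> no flip
Dir W: opp run (2,4) (2,3), next='.' -> no flip
Dir E: first cell '.' (not opp) -> no flip
Dir SW: opp run (3,4) capped by W -> flip
Dir S: first cell 'W' (not opp) -> no flip
Dir SE: first cell '.' (not opp) -> no flip

Answer: (3,4)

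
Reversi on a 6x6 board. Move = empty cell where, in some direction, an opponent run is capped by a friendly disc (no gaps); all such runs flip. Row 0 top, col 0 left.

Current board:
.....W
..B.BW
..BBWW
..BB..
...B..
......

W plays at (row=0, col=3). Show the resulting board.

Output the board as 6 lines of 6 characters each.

Answer: ...W.W
..B.WW
..BBWW
..BB..
...B..
......

Derivation:
Place W at (0,3); scan 8 dirs for brackets.
Dir NW: edge -> no flip
Dir N: edge -> no flip
Dir NE: edge -> no flip
Dir W: first cell '.' (not opp) -> no flip
Dir E: first cell '.' (not opp) -> no flip
Dir SW: opp run (1,2), next='.' -> no flip
Dir S: first cell '.' (not opp) -> no flip
Dir SE: opp run (1,4) capped by W -> flip
All flips: (1,4)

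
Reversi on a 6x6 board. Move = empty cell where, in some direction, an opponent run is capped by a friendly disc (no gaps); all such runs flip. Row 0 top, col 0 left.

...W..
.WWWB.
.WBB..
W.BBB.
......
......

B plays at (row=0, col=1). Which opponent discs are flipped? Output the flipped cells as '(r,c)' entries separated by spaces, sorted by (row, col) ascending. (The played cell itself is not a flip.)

Dir NW: edge -> no flip
Dir N: edge -> no flip
Dir NE: edge -> no flip
Dir W: first cell '.' (not opp) -> no flip
Dir E: first cell '.' (not opp) -> no flip
Dir SW: first cell '.' (not opp) -> no flip
Dir S: opp run (1,1) (2,1), next='.' -> no flip
Dir SE: opp run (1,2) capped by B -> flip

Answer: (1,2)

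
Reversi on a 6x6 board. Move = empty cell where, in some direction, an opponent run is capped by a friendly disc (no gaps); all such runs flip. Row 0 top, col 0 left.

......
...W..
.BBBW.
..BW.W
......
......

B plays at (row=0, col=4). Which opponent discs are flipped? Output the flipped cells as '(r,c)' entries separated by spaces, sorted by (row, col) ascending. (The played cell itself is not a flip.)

Answer: (1,3)

Derivation:
Dir NW: edge -> no flip
Dir N: edge -> no flip
Dir NE: edge -> no flip
Dir W: first cell '.' (not opp) -> no flip
Dir E: first cell '.' (not opp) -> no flip
Dir SW: opp run (1,3) capped by B -> flip
Dir S: first cell '.' (not opp) -> no flip
Dir SE: first cell '.' (not opp) -> no flip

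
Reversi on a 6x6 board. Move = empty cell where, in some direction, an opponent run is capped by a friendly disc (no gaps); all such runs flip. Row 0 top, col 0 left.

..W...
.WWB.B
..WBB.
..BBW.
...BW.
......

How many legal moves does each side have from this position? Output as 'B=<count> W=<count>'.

-- B to move --
(0,0): flips 2 -> legal
(0,1): flips 1 -> legal
(0,3): no bracket -> illegal
(1,0): flips 2 -> legal
(2,0): no bracket -> illegal
(2,1): flips 1 -> legal
(2,5): flips 1 -> legal
(3,1): flips 1 -> legal
(3,5): flips 1 -> legal
(4,5): flips 2 -> legal
(5,3): no bracket -> illegal
(5,4): flips 2 -> legal
(5,5): flips 1 -> legal
B mobility = 10
-- W to move --
(0,3): no bracket -> illegal
(0,4): flips 1 -> legal
(0,5): no bracket -> illegal
(1,4): flips 2 -> legal
(2,1): no bracket -> illegal
(2,5): flips 2 -> legal
(3,1): flips 2 -> legal
(3,5): flips 2 -> legal
(4,1): no bracket -> illegal
(4,2): flips 2 -> legal
(5,2): flips 1 -> legal
(5,3): no bracket -> illegal
(5,4): no bracket -> illegal
W mobility = 7

Answer: B=10 W=7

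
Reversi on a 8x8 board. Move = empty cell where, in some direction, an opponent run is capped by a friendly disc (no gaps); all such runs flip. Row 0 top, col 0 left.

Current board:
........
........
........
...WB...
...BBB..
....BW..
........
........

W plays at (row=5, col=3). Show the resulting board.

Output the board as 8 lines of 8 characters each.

Place W at (5,3); scan 8 dirs for brackets.
Dir NW: first cell '.' (not opp) -> no flip
Dir N: opp run (4,3) capped by W -> flip
Dir NE: opp run (4,4), next='.' -> no flip
Dir W: first cell '.' (not opp) -> no flip
Dir E: opp run (5,4) capped by W -> flip
Dir SW: first cell '.' (not opp) -> no flip
Dir S: first cell '.' (not opp) -> no flip
Dir SE: first cell '.' (not opp) -> no flip
All flips: (4,3) (5,4)

Answer: ........
........
........
...WB...
...WBB..
...WWW..
........
........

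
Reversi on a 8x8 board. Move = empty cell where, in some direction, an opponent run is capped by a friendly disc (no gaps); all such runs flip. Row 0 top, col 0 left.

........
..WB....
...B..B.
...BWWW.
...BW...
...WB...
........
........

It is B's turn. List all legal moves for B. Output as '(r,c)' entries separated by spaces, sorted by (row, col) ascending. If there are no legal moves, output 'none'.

Answer: (0,1) (1,1) (2,4) (2,5) (3,7) (4,5) (4,6) (5,2) (5,5) (6,2) (6,3)

Derivation:
(0,1): flips 1 -> legal
(0,2): no bracket -> illegal
(0,3): no bracket -> illegal
(1,1): flips 1 -> legal
(2,1): no bracket -> illegal
(2,2): no bracket -> illegal
(2,4): flips 2 -> legal
(2,5): flips 1 -> legal
(2,7): no bracket -> illegal
(3,7): flips 3 -> legal
(4,2): no bracket -> illegal
(4,5): flips 2 -> legal
(4,6): flips 1 -> legal
(4,7): no bracket -> illegal
(5,2): flips 1 -> legal
(5,5): flips 1 -> legal
(6,2): flips 3 -> legal
(6,3): flips 1 -> legal
(6,4): no bracket -> illegal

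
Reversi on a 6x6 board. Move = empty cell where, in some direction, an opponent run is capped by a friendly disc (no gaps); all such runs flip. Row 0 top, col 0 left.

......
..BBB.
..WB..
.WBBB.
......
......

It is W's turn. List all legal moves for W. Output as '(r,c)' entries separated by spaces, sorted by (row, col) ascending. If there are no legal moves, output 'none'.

Answer: (0,2) (0,4) (2,4) (3,5) (4,2) (4,4)

Derivation:
(0,1): no bracket -> illegal
(0,2): flips 1 -> legal
(0,3): no bracket -> illegal
(0,4): flips 1 -> legal
(0,5): no bracket -> illegal
(1,1): no bracket -> illegal
(1,5): no bracket -> illegal
(2,1): no bracket -> illegal
(2,4): flips 1 -> legal
(2,5): no bracket -> illegal
(3,5): flips 3 -> legal
(4,1): no bracket -> illegal
(4,2): flips 1 -> legal
(4,3): no bracket -> illegal
(4,4): flips 1 -> legal
(4,5): no bracket -> illegal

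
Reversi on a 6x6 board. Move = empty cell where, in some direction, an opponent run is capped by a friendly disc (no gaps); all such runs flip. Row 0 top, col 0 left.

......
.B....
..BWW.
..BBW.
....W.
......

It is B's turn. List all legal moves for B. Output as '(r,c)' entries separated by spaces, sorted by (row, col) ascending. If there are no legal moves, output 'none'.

Answer: (1,3) (1,4) (1,5) (2,5) (3,5) (5,5)

Derivation:
(1,2): no bracket -> illegal
(1,3): flips 1 -> legal
(1,4): flips 1 -> legal
(1,5): flips 1 -> legal
(2,5): flips 2 -> legal
(3,5): flips 1 -> legal
(4,3): no bracket -> illegal
(4,5): no bracket -> illegal
(5,3): no bracket -> illegal
(5,4): no bracket -> illegal
(5,5): flips 1 -> legal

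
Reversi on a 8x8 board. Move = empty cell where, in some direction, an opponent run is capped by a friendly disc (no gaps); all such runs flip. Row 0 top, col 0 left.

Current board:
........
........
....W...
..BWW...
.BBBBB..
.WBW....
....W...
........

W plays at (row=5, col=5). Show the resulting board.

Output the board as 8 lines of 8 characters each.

Answer: ........
........
....W...
..BWW...
.BBBWB..
.WBW.W..
....W...
........

Derivation:
Place W at (5,5); scan 8 dirs for brackets.
Dir NW: opp run (4,4) capped by W -> flip
Dir N: opp run (4,5), next='.' -> no flip
Dir NE: first cell '.' (not opp) -> no flip
Dir W: first cell '.' (not opp) -> no flip
Dir E: first cell '.' (not opp) -> no flip
Dir SW: first cell 'W' (not opp) -> no flip
Dir S: first cell '.' (not opp) -> no flip
Dir SE: first cell '.' (not opp) -> no flip
All flips: (4,4)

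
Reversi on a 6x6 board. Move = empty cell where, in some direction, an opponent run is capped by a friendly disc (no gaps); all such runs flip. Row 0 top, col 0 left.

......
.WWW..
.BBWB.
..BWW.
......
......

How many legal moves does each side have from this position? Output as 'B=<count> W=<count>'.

-- B to move --
(0,0): flips 1 -> legal
(0,1): flips 1 -> legal
(0,2): flips 2 -> legal
(0,3): flips 1 -> legal
(0,4): flips 1 -> legal
(1,0): no bracket -> illegal
(1,4): flips 1 -> legal
(2,0): no bracket -> illegal
(2,5): no bracket -> illegal
(3,5): flips 2 -> legal
(4,2): flips 1 -> legal
(4,3): no bracket -> illegal
(4,4): flips 2 -> legal
(4,5): no bracket -> illegal
B mobility = 9
-- W to move --
(1,0): no bracket -> illegal
(1,4): flips 1 -> legal
(1,5): flips 1 -> legal
(2,0): flips 2 -> legal
(2,5): flips 1 -> legal
(3,0): flips 1 -> legal
(3,1): flips 3 -> legal
(3,5): flips 1 -> legal
(4,1): flips 1 -> legal
(4,2): flips 2 -> legal
(4,3): no bracket -> illegal
W mobility = 9

Answer: B=9 W=9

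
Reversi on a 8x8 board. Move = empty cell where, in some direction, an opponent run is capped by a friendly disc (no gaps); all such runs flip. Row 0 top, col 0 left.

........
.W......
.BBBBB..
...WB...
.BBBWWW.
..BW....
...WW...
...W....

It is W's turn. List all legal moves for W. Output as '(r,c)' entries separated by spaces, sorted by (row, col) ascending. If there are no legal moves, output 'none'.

Answer: (1,2) (1,3) (1,4) (1,5) (3,0) (3,1) (3,5) (4,0) (5,1)

Derivation:
(1,0): no bracket -> illegal
(1,2): flips 2 -> legal
(1,3): flips 1 -> legal
(1,4): flips 2 -> legal
(1,5): flips 1 -> legal
(1,6): no bracket -> illegal
(2,0): no bracket -> illegal
(2,6): no bracket -> illegal
(3,0): flips 2 -> legal
(3,1): flips 2 -> legal
(3,2): no bracket -> illegal
(3,5): flips 1 -> legal
(3,6): no bracket -> illegal
(4,0): flips 3 -> legal
(5,0): no bracket -> illegal
(5,1): flips 2 -> legal
(5,4): no bracket -> illegal
(6,1): no bracket -> illegal
(6,2): no bracket -> illegal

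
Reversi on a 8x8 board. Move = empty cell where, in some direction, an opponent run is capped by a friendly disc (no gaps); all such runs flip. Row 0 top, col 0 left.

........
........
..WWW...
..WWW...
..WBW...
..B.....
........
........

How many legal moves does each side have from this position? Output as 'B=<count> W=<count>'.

Answer: B=6 W=4

Derivation:
-- B to move --
(1,1): no bracket -> illegal
(1,2): flips 3 -> legal
(1,3): flips 2 -> legal
(1,4): no bracket -> illegal
(1,5): no bracket -> illegal
(2,1): flips 1 -> legal
(2,5): flips 1 -> legal
(3,1): no bracket -> illegal
(3,5): no bracket -> illegal
(4,1): flips 1 -> legal
(4,5): flips 1 -> legal
(5,1): no bracket -> illegal
(5,3): no bracket -> illegal
(5,4): no bracket -> illegal
(5,5): no bracket -> illegal
B mobility = 6
-- W to move --
(4,1): no bracket -> illegal
(5,1): no bracket -> illegal
(5,3): flips 1 -> legal
(5,4): flips 1 -> legal
(6,1): flips 2 -> legal
(6,2): flips 1 -> legal
(6,3): no bracket -> illegal
W mobility = 4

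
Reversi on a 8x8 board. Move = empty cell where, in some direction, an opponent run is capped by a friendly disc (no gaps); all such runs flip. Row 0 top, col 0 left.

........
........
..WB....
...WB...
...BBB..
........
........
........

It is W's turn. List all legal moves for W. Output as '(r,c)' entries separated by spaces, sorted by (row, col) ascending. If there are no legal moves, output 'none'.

(1,2): no bracket -> illegal
(1,3): flips 1 -> legal
(1,4): no bracket -> illegal
(2,4): flips 1 -> legal
(2,5): no bracket -> illegal
(3,2): no bracket -> illegal
(3,5): flips 1 -> legal
(3,6): no bracket -> illegal
(4,2): no bracket -> illegal
(4,6): no bracket -> illegal
(5,2): no bracket -> illegal
(5,3): flips 1 -> legal
(5,4): no bracket -> illegal
(5,5): flips 1 -> legal
(5,6): no bracket -> illegal

Answer: (1,3) (2,4) (3,5) (5,3) (5,5)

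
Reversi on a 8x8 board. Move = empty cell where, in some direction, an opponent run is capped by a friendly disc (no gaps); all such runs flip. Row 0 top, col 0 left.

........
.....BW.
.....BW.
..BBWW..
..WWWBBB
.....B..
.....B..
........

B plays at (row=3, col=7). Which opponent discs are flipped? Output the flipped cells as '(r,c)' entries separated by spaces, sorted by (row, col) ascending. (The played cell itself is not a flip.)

Dir NW: opp run (2,6) capped by B -> flip
Dir N: first cell '.' (not opp) -> no flip
Dir NE: edge -> no flip
Dir W: first cell '.' (not opp) -> no flip
Dir E: edge -> no flip
Dir SW: first cell 'B' (not opp) -> no flip
Dir S: first cell 'B' (not opp) -> no flip
Dir SE: edge -> no flip

Answer: (2,6)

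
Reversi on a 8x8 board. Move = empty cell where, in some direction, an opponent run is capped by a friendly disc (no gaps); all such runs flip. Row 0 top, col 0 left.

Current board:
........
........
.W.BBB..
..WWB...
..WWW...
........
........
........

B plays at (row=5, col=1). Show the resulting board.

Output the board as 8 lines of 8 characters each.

Place B at (5,1); scan 8 dirs for brackets.
Dir NW: first cell '.' (not opp) -> no flip
Dir N: first cell '.' (not opp) -> no flip
Dir NE: opp run (4,2) (3,3) capped by B -> flip
Dir W: first cell '.' (not opp) -> no flip
Dir E: first cell '.' (not opp) -> no flip
Dir SW: first cell '.' (not opp) -> no flip
Dir S: first cell '.' (not opp) -> no flip
Dir SE: first cell '.' (not opp) -> no flip
All flips: (3,3) (4,2)

Answer: ........
........
.W.BBB..
..WBB...
..BWW...
.B......
........
........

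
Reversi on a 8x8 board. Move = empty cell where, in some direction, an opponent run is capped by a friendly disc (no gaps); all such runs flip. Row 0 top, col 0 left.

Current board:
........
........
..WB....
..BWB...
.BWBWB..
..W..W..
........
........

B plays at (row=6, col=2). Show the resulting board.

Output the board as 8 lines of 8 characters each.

Answer: ........
........
..WB....
..BWB...
.BBBWB..
..B..W..
..B.....
........

Derivation:
Place B at (6,2); scan 8 dirs for brackets.
Dir NW: first cell '.' (not opp) -> no flip
Dir N: opp run (5,2) (4,2) capped by B -> flip
Dir NE: first cell '.' (not opp) -> no flip
Dir W: first cell '.' (not opp) -> no flip
Dir E: first cell '.' (not opp) -> no flip
Dir SW: first cell '.' (not opp) -> no flip
Dir S: first cell '.' (not opp) -> no flip
Dir SE: first cell '.' (not opp) -> no flip
All flips: (4,2) (5,2)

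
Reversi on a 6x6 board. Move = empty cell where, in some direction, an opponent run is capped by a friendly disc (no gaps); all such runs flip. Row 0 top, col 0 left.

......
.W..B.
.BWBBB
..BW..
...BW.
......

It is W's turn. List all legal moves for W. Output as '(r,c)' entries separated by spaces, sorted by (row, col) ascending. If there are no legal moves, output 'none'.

Answer: (1,3) (1,5) (2,0) (3,1) (4,2) (5,3)

Derivation:
(0,3): no bracket -> illegal
(0,4): no bracket -> illegal
(0,5): no bracket -> illegal
(1,0): no bracket -> illegal
(1,2): no bracket -> illegal
(1,3): flips 1 -> legal
(1,5): flips 1 -> legal
(2,0): flips 1 -> legal
(3,0): no bracket -> illegal
(3,1): flips 2 -> legal
(3,4): no bracket -> illegal
(3,5): no bracket -> illegal
(4,1): no bracket -> illegal
(4,2): flips 2 -> legal
(5,2): no bracket -> illegal
(5,3): flips 1 -> legal
(5,4): no bracket -> illegal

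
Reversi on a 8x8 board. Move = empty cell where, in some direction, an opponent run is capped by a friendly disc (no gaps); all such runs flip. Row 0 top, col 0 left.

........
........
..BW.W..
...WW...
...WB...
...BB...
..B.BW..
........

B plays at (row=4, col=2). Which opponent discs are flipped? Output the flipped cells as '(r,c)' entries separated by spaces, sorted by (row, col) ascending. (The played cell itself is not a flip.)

Answer: (4,3)

Derivation:
Dir NW: first cell '.' (not opp) -> no flip
Dir N: first cell '.' (not opp) -> no flip
Dir NE: opp run (3,3), next='.' -> no flip
Dir W: first cell '.' (not opp) -> no flip
Dir E: opp run (4,3) capped by B -> flip
Dir SW: first cell '.' (not opp) -> no flip
Dir S: first cell '.' (not opp) -> no flip
Dir SE: first cell 'B' (not opp) -> no flip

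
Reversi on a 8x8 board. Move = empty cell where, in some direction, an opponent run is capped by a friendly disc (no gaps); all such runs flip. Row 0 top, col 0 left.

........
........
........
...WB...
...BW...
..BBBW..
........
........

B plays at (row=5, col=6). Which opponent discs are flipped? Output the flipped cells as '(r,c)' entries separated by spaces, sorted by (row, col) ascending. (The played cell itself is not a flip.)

Answer: (5,5)

Derivation:
Dir NW: first cell '.' (not opp) -> no flip
Dir N: first cell '.' (not opp) -> no flip
Dir NE: first cell '.' (not opp) -> no flip
Dir W: opp run (5,5) capped by B -> flip
Dir E: first cell '.' (not opp) -> no flip
Dir SW: first cell '.' (not opp) -> no flip
Dir S: first cell '.' (not opp) -> no flip
Dir SE: first cell '.' (not opp) -> no flip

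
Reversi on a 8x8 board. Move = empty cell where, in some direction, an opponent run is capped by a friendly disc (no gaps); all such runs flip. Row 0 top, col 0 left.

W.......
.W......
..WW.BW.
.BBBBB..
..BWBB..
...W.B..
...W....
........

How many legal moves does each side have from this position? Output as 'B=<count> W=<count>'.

-- B to move --
(0,1): no bracket -> illegal
(0,2): no bracket -> illegal
(1,0): no bracket -> illegal
(1,2): flips 2 -> legal
(1,3): flips 2 -> legal
(1,4): flips 1 -> legal
(1,5): no bracket -> illegal
(1,6): no bracket -> illegal
(1,7): flips 1 -> legal
(2,0): no bracket -> illegal
(2,1): no bracket -> illegal
(2,4): no bracket -> illegal
(2,7): flips 1 -> legal
(3,6): no bracket -> illegal
(3,7): no bracket -> illegal
(5,2): flips 1 -> legal
(5,4): flips 1 -> legal
(6,2): flips 1 -> legal
(6,4): flips 1 -> legal
(7,2): no bracket -> illegal
(7,3): flips 3 -> legal
(7,4): no bracket -> illegal
B mobility = 10
-- W to move --
(1,4): no bracket -> illegal
(1,5): no bracket -> illegal
(1,6): flips 2 -> legal
(2,0): flips 2 -> legal
(2,1): flips 1 -> legal
(2,4): flips 1 -> legal
(3,0): no bracket -> illegal
(3,6): no bracket -> illegal
(4,0): flips 1 -> legal
(4,1): flips 2 -> legal
(4,6): flips 2 -> legal
(5,1): no bracket -> illegal
(5,2): flips 2 -> legal
(5,4): no bracket -> illegal
(5,6): flips 2 -> legal
(6,4): no bracket -> illegal
(6,5): no bracket -> illegal
(6,6): flips 3 -> legal
W mobility = 10

Answer: B=10 W=10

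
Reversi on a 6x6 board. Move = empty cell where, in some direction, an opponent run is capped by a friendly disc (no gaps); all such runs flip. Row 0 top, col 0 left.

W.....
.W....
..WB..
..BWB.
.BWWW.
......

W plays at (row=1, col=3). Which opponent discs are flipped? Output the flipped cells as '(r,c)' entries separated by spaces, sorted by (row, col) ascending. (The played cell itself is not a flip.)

Answer: (2,3)

Derivation:
Dir NW: first cell '.' (not opp) -> no flip
Dir N: first cell '.' (not opp) -> no flip
Dir NE: first cell '.' (not opp) -> no flip
Dir W: first cell '.' (not opp) -> no flip
Dir E: first cell '.' (not opp) -> no flip
Dir SW: first cell 'W' (not opp) -> no flip
Dir S: opp run (2,3) capped by W -> flip
Dir SE: first cell '.' (not opp) -> no flip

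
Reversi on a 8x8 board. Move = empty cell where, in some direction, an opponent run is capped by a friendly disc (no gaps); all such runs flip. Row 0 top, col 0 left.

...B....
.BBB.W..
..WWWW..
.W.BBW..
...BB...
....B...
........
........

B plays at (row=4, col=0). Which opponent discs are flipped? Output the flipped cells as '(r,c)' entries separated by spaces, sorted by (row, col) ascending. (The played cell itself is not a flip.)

Answer: (2,2) (3,1)

Derivation:
Dir NW: edge -> no flip
Dir N: first cell '.' (not opp) -> no flip
Dir NE: opp run (3,1) (2,2) capped by B -> flip
Dir W: edge -> no flip
Dir E: first cell '.' (not opp) -> no flip
Dir SW: edge -> no flip
Dir S: first cell '.' (not opp) -> no flip
Dir SE: first cell '.' (not opp) -> no flip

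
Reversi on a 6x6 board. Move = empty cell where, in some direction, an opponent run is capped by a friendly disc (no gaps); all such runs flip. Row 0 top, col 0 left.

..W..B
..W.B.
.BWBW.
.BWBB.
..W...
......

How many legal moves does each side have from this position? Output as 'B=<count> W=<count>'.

-- B to move --
(0,1): flips 1 -> legal
(0,3): flips 1 -> legal
(1,1): flips 1 -> legal
(1,3): flips 1 -> legal
(1,5): flips 1 -> legal
(2,5): flips 1 -> legal
(3,5): no bracket -> illegal
(4,1): flips 1 -> legal
(4,3): flips 1 -> legal
(5,1): flips 1 -> legal
(5,2): no bracket -> illegal
(5,3): flips 1 -> legal
B mobility = 10
-- W to move --
(0,3): no bracket -> illegal
(0,4): flips 1 -> legal
(1,0): flips 1 -> legal
(1,1): no bracket -> illegal
(1,3): no bracket -> illegal
(1,5): no bracket -> illegal
(2,0): flips 2 -> legal
(2,5): no bracket -> illegal
(3,0): flips 2 -> legal
(3,5): flips 2 -> legal
(4,0): flips 1 -> legal
(4,1): no bracket -> illegal
(4,3): no bracket -> illegal
(4,4): flips 2 -> legal
(4,5): flips 2 -> legal
W mobility = 8

Answer: B=10 W=8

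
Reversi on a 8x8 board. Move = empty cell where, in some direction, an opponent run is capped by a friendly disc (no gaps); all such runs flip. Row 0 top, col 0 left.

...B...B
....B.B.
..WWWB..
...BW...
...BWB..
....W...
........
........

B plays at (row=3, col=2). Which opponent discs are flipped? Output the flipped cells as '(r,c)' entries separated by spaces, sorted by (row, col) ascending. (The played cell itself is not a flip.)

Dir NW: first cell '.' (not opp) -> no flip
Dir N: opp run (2,2), next='.' -> no flip
Dir NE: opp run (2,3) capped by B -> flip
Dir W: first cell '.' (not opp) -> no flip
Dir E: first cell 'B' (not opp) -> no flip
Dir SW: first cell '.' (not opp) -> no flip
Dir S: first cell '.' (not opp) -> no flip
Dir SE: first cell 'B' (not opp) -> no flip

Answer: (2,3)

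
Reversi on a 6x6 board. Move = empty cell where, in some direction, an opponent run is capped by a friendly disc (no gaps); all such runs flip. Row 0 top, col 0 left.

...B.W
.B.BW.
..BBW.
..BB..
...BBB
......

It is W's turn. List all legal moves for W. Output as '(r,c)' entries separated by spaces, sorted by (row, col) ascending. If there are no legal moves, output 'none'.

(0,0): no bracket -> illegal
(0,1): no bracket -> illegal
(0,2): flips 1 -> legal
(0,4): no bracket -> illegal
(1,0): no bracket -> illegal
(1,2): flips 1 -> legal
(2,0): no bracket -> illegal
(2,1): flips 2 -> legal
(3,1): no bracket -> illegal
(3,4): no bracket -> illegal
(3,5): no bracket -> illegal
(4,1): flips 2 -> legal
(4,2): flips 1 -> legal
(5,2): no bracket -> illegal
(5,3): no bracket -> illegal
(5,4): no bracket -> illegal
(5,5): no bracket -> illegal

Answer: (0,2) (1,2) (2,1) (4,1) (4,2)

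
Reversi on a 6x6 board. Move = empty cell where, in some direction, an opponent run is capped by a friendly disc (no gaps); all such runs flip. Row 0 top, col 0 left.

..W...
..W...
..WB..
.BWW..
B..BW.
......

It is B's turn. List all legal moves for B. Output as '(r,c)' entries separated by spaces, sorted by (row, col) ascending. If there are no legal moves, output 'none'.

(0,1): flips 1 -> legal
(0,3): no bracket -> illegal
(1,1): no bracket -> illegal
(1,3): flips 1 -> legal
(2,1): flips 2 -> legal
(2,4): no bracket -> illegal
(3,4): flips 2 -> legal
(3,5): no bracket -> illegal
(4,1): flips 1 -> legal
(4,2): no bracket -> illegal
(4,5): flips 1 -> legal
(5,3): no bracket -> illegal
(5,4): no bracket -> illegal
(5,5): no bracket -> illegal

Answer: (0,1) (1,3) (2,1) (3,4) (4,1) (4,5)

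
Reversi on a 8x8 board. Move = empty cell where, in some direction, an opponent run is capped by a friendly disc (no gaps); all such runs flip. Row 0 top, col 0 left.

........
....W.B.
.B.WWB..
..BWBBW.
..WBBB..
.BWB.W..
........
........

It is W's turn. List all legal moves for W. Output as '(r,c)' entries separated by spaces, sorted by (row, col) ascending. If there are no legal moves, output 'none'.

(0,5): no bracket -> illegal
(0,6): no bracket -> illegal
(0,7): flips 4 -> legal
(1,0): no bracket -> illegal
(1,1): no bracket -> illegal
(1,2): no bracket -> illegal
(1,5): flips 3 -> legal
(1,7): no bracket -> illegal
(2,0): no bracket -> illegal
(2,2): flips 1 -> legal
(2,6): flips 1 -> legal
(2,7): no bracket -> illegal
(3,0): no bracket -> illegal
(3,1): flips 1 -> legal
(4,0): no bracket -> illegal
(4,1): flips 1 -> legal
(4,6): flips 4 -> legal
(5,0): flips 1 -> legal
(5,4): flips 4 -> legal
(5,6): flips 2 -> legal
(6,0): flips 1 -> legal
(6,1): no bracket -> illegal
(6,2): no bracket -> illegal
(6,3): flips 2 -> legal
(6,4): flips 1 -> legal

Answer: (0,7) (1,5) (2,2) (2,6) (3,1) (4,1) (4,6) (5,0) (5,4) (5,6) (6,0) (6,3) (6,4)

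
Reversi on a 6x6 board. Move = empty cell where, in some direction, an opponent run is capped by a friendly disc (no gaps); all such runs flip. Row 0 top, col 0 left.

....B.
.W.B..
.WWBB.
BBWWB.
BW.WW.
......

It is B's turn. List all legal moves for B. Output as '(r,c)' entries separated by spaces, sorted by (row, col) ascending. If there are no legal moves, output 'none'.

(0,0): no bracket -> illegal
(0,1): flips 2 -> legal
(0,2): no bracket -> illegal
(1,0): no bracket -> illegal
(1,2): flips 1 -> legal
(2,0): flips 2 -> legal
(3,5): no bracket -> illegal
(4,2): flips 2 -> legal
(4,5): no bracket -> illegal
(5,0): flips 2 -> legal
(5,1): flips 1 -> legal
(5,2): flips 2 -> legal
(5,3): flips 2 -> legal
(5,4): flips 1 -> legal
(5,5): no bracket -> illegal

Answer: (0,1) (1,2) (2,0) (4,2) (5,0) (5,1) (5,2) (5,3) (5,4)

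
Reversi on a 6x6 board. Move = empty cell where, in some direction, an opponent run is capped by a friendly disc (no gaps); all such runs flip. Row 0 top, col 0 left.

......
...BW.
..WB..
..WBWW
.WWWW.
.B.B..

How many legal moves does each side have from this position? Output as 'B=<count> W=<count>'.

-- B to move --
(0,3): no bracket -> illegal
(0,4): no bracket -> illegal
(0,5): flips 1 -> legal
(1,1): flips 1 -> legal
(1,2): no bracket -> illegal
(1,5): flips 1 -> legal
(2,1): flips 1 -> legal
(2,4): no bracket -> illegal
(2,5): no bracket -> illegal
(3,0): no bracket -> illegal
(3,1): flips 4 -> legal
(4,0): no bracket -> illegal
(4,5): flips 1 -> legal
(5,0): flips 2 -> legal
(5,2): no bracket -> illegal
(5,4): no bracket -> illegal
(5,5): flips 1 -> legal
B mobility = 8
-- W to move --
(0,2): no bracket -> illegal
(0,3): flips 3 -> legal
(0,4): flips 1 -> legal
(1,2): flips 2 -> legal
(2,4): flips 2 -> legal
(4,0): no bracket -> illegal
(5,0): no bracket -> illegal
(5,2): no bracket -> illegal
(5,4): no bracket -> illegal
W mobility = 4

Answer: B=8 W=4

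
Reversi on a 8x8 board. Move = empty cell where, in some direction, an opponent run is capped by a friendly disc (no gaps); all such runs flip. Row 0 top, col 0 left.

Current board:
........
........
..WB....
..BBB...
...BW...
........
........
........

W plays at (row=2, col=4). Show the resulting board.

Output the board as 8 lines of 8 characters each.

Answer: ........
........
..WWW...
..BBW...
...BW...
........
........
........

Derivation:
Place W at (2,4); scan 8 dirs for brackets.
Dir NW: first cell '.' (not opp) -> no flip
Dir N: first cell '.' (not opp) -> no flip
Dir NE: first cell '.' (not opp) -> no flip
Dir W: opp run (2,3) capped by W -> flip
Dir E: first cell '.' (not opp) -> no flip
Dir SW: opp run (3,3), next='.' -> no flip
Dir S: opp run (3,4) capped by W -> flip
Dir SE: first cell '.' (not opp) -> no flip
All flips: (2,3) (3,4)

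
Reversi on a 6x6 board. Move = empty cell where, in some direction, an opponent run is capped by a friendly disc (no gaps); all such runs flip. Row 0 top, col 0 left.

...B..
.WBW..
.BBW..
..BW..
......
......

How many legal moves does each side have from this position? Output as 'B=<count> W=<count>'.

Answer: B=9 W=4

Derivation:
-- B to move --
(0,0): flips 1 -> legal
(0,1): flips 1 -> legal
(0,2): no bracket -> illegal
(0,4): flips 1 -> legal
(1,0): flips 1 -> legal
(1,4): flips 2 -> legal
(2,0): no bracket -> illegal
(2,4): flips 1 -> legal
(3,4): flips 2 -> legal
(4,2): no bracket -> illegal
(4,3): flips 3 -> legal
(4,4): flips 1 -> legal
B mobility = 9
-- W to move --
(0,1): flips 1 -> legal
(0,2): no bracket -> illegal
(0,4): no bracket -> illegal
(1,0): no bracket -> illegal
(1,4): no bracket -> illegal
(2,0): flips 2 -> legal
(3,0): no bracket -> illegal
(3,1): flips 3 -> legal
(4,1): flips 1 -> legal
(4,2): no bracket -> illegal
(4,3): no bracket -> illegal
W mobility = 4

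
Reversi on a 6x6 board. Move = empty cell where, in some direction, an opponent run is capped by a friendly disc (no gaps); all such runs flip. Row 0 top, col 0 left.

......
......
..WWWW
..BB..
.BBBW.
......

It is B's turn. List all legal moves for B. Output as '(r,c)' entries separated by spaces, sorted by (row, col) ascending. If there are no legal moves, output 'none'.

Answer: (1,1) (1,2) (1,3) (1,4) (1,5) (4,5) (5,5)

Derivation:
(1,1): flips 1 -> legal
(1,2): flips 1 -> legal
(1,3): flips 1 -> legal
(1,4): flips 1 -> legal
(1,5): flips 1 -> legal
(2,1): no bracket -> illegal
(3,1): no bracket -> illegal
(3,4): no bracket -> illegal
(3,5): no bracket -> illegal
(4,5): flips 1 -> legal
(5,3): no bracket -> illegal
(5,4): no bracket -> illegal
(5,5): flips 1 -> legal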